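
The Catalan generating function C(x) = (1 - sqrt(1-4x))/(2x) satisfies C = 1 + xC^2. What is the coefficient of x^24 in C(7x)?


Substituting x -> 7x scales the n-th coefficient by 7^n, so [x^24] C(7x) = 7^24 * C_24.
C_24 = C(2*24, 24)/(25) = 32247603683100/25 = 1289904147324.
So 7^24 * 1289904147324 = 191581231380566414401 * 1289904147324 = 247121424907231472112073939212924.

247121424907231472112073939212924


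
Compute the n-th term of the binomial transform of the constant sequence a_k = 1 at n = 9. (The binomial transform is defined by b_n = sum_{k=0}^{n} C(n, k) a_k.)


With a_k = 1 for all k, b_n = sum_{k=0}^{n} C(n, k) = 2^n by the binomial theorem.
For n = 9: 2^9 = 512.

512


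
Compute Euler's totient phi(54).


phi(n) counts integers in [1, n] coprime to n. Using the multiplicative formula phi(n) = n * prod_{p | n} (1 - 1/p):
54 = 2 * 3^3, so
phi(54) = 54 * (1 - 1/2) * (1 - 1/3) = 18.

18


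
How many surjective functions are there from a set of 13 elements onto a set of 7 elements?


By inclusion-exclusion on which target elements are missed, the number of surjections from an n-set onto a k-set is
surj(n, k) = sum_{j=0}^{k} (-1)^j C(k, j) (k - j)^n.
Equivalently surj(n, k) = k! * S(n, k), where S(n, k) is the Stirling number of the second kind.
For n = 13, k = 7:
S(13, 7) = 5715424, so
surj = 7! * 5715424 = 5040 * 5715424 = 28805736960.

28805736960


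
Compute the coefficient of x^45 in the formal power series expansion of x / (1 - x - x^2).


Let f(x) = sum_{k>=0} a_k x^k. Multiplying f(x) * (1 - x - x^2) = x and matching coefficients gives a_0 = 0, a_1 = 1, and a_k = a_{k-1} + a_{k-2} for k >= 2. These are the Fibonacci numbers F_k.
Iterating from F_0 = 0, F_1 = 1:
F_0=0, F_1=1, F_2=1, F_3=2, F_4=3, F_5=5, F_6=8, F_7=13, F_8=21, F_9=34, ...
F_45 = 1134903170.

1134903170


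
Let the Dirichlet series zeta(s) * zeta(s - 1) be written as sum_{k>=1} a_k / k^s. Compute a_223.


Convolution gives a_k = sum_{d | k} d * 1 = sum_{d | k} d = sigma(k), the sum of positive divisors of k.
For k = 223, the divisors are 1, 223, so
sigma(223) = 1 + 223 = 224.

224


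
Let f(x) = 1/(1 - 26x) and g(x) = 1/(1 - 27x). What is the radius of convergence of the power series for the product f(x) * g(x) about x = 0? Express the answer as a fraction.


The radius of 1/(1 - 26x) is 1/26 (nearest singularity at x = 1/26), and the radius of 1/(1 - 27x) is 1/27.
The product f(x)*g(x) = 1/((1 - 26x)(1 - 27x)) has singularities at both 1/26 and 1/27, so its radius of convergence is the distance to the nearest one:
min(1/26, 1/27) = 1/27.

1/27


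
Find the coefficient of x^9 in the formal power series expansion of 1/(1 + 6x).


Write 1/(1 + c x) = 1/(1 - (-c) x) and apply the geometric-series identity
1/(1 - y) = sum_{k>=0} y^k to get 1/(1 + c x) = sum_{k>=0} (-c)^k x^k.
So the coefficient of x^k is (-c)^k = (-1)^k * c^k.
Here c = 6 and k = 9:
(-6)^9 = -1 * 10077696 = -10077696

-10077696


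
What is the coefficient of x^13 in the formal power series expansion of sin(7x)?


The Maclaurin series is sin(t) = sum_{k>=0} (-1)^k t^(2k+1) / (2k+1)!, so substituting t = 7x, only odd powers of x are nonzero, with coefficient of x^(2k+1) equal to (-1)^k 7^(2k+1) / (2k+1)!.
Write 13 = 2*6 + 1, giving the coefficient (-1)^6 * 7^13 / 13! = 96889010407/6227020800 = 13841287201/889574400.

13841287201/889574400


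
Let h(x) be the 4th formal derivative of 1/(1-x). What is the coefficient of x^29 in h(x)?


Differentiating 4 times: d^4/dx^4 [1/(1-x)] = 4!/(1-x)^5.
The expansion 1/(1-x)^5 = sum_{k>=0} C(k+4, 4) x^k, so the coefficient of x^n in 4!/(1-x)^5 is 4! * C(n+4, 4).
For n = 29: 24 * C(33, 4) = 24 * 40920 = 982080

982080


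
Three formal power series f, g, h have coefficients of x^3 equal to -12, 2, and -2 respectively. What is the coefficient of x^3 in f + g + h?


Series addition is componentwise:
-12 + 2 + -2
= -12

-12


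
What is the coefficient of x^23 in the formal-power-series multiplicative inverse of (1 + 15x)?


The inverse is 1/(1 + 15x). Apply the geometric identity 1/(1 - y) = sum_{k>=0} y^k with y = -15x:
1/(1 + 15x) = sum_{k>=0} (-15)^k x^k.
So the coefficient of x^23 is (-15)^23 = -1122274146401882171630859375.

-1122274146401882171630859375


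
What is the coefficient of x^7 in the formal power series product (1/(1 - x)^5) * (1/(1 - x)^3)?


Combine the factors: (1/(1 - x)^5) * (1/(1 - x)^3) = 1/(1 - x)^8.
Then use 1/(1 - x)^r = sum_{k>=0} C(k + r - 1, r - 1) x^k with r = 8 and k = 7:
C(14, 7) = 3432.

3432


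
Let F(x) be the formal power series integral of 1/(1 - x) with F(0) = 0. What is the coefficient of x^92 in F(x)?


1/(1 - x) = sum_{k>=0} x^k. Integrating termwise and using F(0) = 0 gives
F(x) = sum_{k>=0} x^(k+1) / (k+1) = sum_{m>=1} x^m / m = -ln(1 - x).
So the coefficient of x^92 is 1/92 = 1/92.

1/92


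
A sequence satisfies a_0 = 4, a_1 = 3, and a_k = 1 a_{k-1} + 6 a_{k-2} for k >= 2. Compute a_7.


The characteristic equation is t^2 - 1 t - 6 = 0, with roots r_1 = 3 and r_2 = -2 (so c_1 = r_1 + r_2, c_2 = -r_1 r_2 as required).
One can use the closed form a_n = A r_1^n + B r_2^n, but direct iteration is more reliable:
a_0 = 4, a_1 = 3, a_2 = 27, a_3 = 45, a_4 = 207, a_5 = 477, a_6 = 1719, a_7 = 4581.
So a_7 = 4581.

4581


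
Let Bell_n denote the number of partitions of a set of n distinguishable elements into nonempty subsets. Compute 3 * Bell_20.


Bell_20 can be computed from the Bell triangle or from Dobinski's identity Bell_n = (1/e) * sum_{k>=0} k^n / k!.
Computing Bell_20 = 51724158235372.
Then 3 * 51724158235372 = 155172474706116.

155172474706116


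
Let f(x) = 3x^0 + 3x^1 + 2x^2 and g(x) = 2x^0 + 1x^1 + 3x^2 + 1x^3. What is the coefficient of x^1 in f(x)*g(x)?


Cauchy product at x^1:
3*1 + 3*2
= 9

9


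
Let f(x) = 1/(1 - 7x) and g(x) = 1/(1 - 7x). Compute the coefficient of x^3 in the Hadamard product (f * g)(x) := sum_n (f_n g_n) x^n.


f has coefficients f_k = 7^k and g has coefficients g_k = 7^k, so the Hadamard product has coefficient (f*g)_k = 7^k * 7^k = 49^k.
For k = 3: 49^3 = 117649.

117649


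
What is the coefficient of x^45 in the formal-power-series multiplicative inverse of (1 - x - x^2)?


Let the inverse be f(x) = sum_{k>=0} a_k x^k. From f(x) * (1 - x - x^2) = 1 and matching coefficients:
 x^0: a_0 = 1.
 x^1: a_1 - a_0 = 0, so a_1 = 1.
 x^k (k >= 2): a_k - a_{k-1} - a_{k-2} = 0, i.e. a_k = a_{k-1} + a_{k-2}.
This is the Fibonacci-type recurrence shifted so that a_0 = a_1 = 1.
Iterating: a_0=1, a_1=1, a_2=2, a_3=3, a_4=5, a_5=8, a_6=13, a_7=21, a_8=34, a_9=55, ...
a_45 = 1836311903.

1836311903


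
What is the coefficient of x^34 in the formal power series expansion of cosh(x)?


The Maclaurin series is cosh(t) = sum_{m>=0} t^(2m) / (2m)!, so substituting t = x, only even powers of x are nonzero, with coefficient of x^(2m) equal to 1 / (2m)!.
For x^34 the coefficient is 1/34! = 1/295232799039604140847618609643520000000 = 1/295232799039604140847618609643520000000.

1/295232799039604140847618609643520000000


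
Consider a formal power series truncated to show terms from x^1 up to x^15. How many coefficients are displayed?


From x^1 to x^15 inclusive, the count is 15 - 1 + 1 = 15.

15


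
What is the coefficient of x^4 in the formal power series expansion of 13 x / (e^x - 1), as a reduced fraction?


The exponential generating function for Bernoulli numbers is
x / (e^x - 1) = sum_{k>=0} B_k x^k / k!.
So the coefficient of x^4 in 13 x / (e^x - 1) is 13 B_4 / 4!.
Computing: B_4 = -1/30, 4! = 24, giving
13 * -1/30 / 24 = -13/720.

-13/720


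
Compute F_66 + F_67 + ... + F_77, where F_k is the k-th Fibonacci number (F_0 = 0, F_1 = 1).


Use the identity sum_{k=0}^{N} F_k = F_{N+2} - 1 (which follows from F_{k+2} - F_{k+1} = F_k). Then
sum_{k=66}^{77} F_k = (F_{79} - 1) - (F_{67} - 1) = F_{79} - F_{67}.
Computing: F_{79} = 14472334024676221, F_{67} = 44945570212853, so
Sum = 14472334024676221 - 44945570212853 = 14427388454463368.

14427388454463368


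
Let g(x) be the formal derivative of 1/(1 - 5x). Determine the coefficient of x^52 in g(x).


Differentiate termwise: d/dx sum_{k>=0} 5^k x^k = sum_{k>=1} k 5^k x^(k-1) = sum_{j>=0} (j+1) 5^(j+1) x^j.
Equivalently, d/dx [1/(1 - 5x)] = 5/(1 - 5x)^2.
For j = 52: 53 * 5^53 = 53 * 11102230246251565404236316680908203125 = 588418203051332966424524784088134765625.

588418203051332966424524784088134765625


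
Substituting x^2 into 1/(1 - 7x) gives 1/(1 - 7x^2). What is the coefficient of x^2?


The coefficient of x^(2m) in 1/(1 - 7x^2) is 7^m.
With n = 2 = 2*1, the coefficient is 7^1 = 7.

7


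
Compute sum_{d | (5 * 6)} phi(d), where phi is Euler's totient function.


First, 5 * 6 = 30. One classical identity is sum_{d | n} phi(d) = n (each k in [1, n] has a unique gcd with n, and among the k's with gcd(k, n) = n/d there are phi(d) of them). So the sum equals 30. We also verify directly:
Divisors of 30: 1, 2, 3, 5, 6, 10, 15, 30.
phi values: 1, 1, 2, 4, 2, 4, 8, 8.
Sum = 30.

30


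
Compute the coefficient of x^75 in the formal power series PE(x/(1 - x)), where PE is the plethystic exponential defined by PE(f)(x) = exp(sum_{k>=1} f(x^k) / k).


For f(x) = x/(1 - x) we have
sum_{k>=1} f(x^k) / k = sum_{k>=1} (1/k) * x^k / (1 - x^k) = sum_{k, m >= 1} x^(k m) / k,
which after exponentiating simplifies to
PE(x/(1 - x)) = prod_{k>=1} 1 / (1 - x^k).
This is the generating function for the partition function p(n), so the coefficient of x^75 is p(75).
Computing p(75) by dynamic programming over parts 1, 2, ..., 75: p(75) = 8118264.

8118264


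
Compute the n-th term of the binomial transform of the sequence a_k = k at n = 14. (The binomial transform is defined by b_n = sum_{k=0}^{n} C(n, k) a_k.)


With a_k = k, b_n = sum_{k=0}^{n} C(n, k) k. Using k * C(n, k) = n * C(n-1, k-1) gives b_n = n * sum_{k>=1} C(n-1, k-1) = n * 2^(n-1).
For n = 14: 14 * 2^13 = 14 * 8192 = 114688.

114688


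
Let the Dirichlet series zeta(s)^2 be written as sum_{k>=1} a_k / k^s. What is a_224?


The Dirichlet convolution of the constant function 1 with itself gives (1 * 1)(k) = sum_{d | k} 1 = d(k), the number of positive divisors of k.
Since zeta(s) = sum_{k>=1} 1/k^s, we have zeta(s)^2 = sum_{k>=1} d(k)/k^s, so a_k = d(k).
For k = 224: the divisors are 1, 2, 4, 7, 8, 14, 16, 28, 32, 56, 112, 224.
Count = 12.

12


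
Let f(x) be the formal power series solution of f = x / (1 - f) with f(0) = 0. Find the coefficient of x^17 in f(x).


Apply Lagrange inversion: f = x * phi(f) with phi(t) = 1/(1 - t), so
[x^n] f = (1/n) [t^(n-1)] phi(t)^n = (1/n) [t^(n-1)] (1 - t)^(-n) = (1/n) C(2n - 2, n - 1) = C_{n-1}.
For n = 17: C_16 = C(32, 16) / 17 = 601080390/17 = 35357670 = 35357670.

35357670


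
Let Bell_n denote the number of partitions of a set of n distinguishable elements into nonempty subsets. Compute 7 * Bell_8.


Bell_8 can be computed from the Bell triangle or from Dobinski's identity Bell_n = (1/e) * sum_{k>=0} k^n / k!.
Computing Bell_8 = 4140.
Then 7 * 4140 = 28980.

28980


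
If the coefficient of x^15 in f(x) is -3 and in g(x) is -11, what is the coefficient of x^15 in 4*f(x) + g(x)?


Scalar multiplication scales coefficients: 4 * -3 = -12.
Then add the g coefficient: -12 + -11
= -23

-23


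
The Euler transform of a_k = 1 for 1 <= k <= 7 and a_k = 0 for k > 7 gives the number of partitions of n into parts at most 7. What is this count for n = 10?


Partitions of 10 into parts at most 7:
Using generating function (1-x)^(-1)(1-x^2)^(-1)...(1-x^7)^(-1),
the coefficient of x^10 = 38

38


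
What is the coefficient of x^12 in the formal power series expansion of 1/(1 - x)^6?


The negative binomial / multiset identity is
1/(1 - x)^r = sum_{k>=0} C(k + r - 1, r - 1) x^k.
Here r = 6 and k = 12, so the coefficient is
C(12 + 5, 5) = C(17, 5)
= 6188

6188


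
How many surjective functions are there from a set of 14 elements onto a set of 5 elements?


By inclusion-exclusion on which target elements are missed, the number of surjections from an n-set onto a k-set is
surj(n, k) = sum_{j=0}^{k} (-1)^j C(k, j) (k - j)^n.
Equivalently surj(n, k) = k! * S(n, k), where S(n, k) is the Stirling number of the second kind.
For n = 14, k = 5:
S(14, 5) = 40075035, so
surj = 5! * 40075035 = 120 * 40075035 = 4809004200.

4809004200


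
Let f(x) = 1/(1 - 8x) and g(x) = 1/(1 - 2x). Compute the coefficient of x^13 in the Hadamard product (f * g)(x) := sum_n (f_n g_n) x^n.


f has coefficients f_k = 8^k and g has coefficients g_k = 2^k, so the Hadamard product has coefficient (f*g)_k = 8^k * 2^k = 16^k.
For k = 13: 16^13 = 4503599627370496.

4503599627370496


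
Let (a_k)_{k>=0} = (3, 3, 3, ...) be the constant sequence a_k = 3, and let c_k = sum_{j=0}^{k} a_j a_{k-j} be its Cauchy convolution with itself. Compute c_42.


Since a_j = 3 for all j >= 0, the convolution sum becomes
c_k = sum_{j=0}^{k} 3 * 3 = 9 * (k + 1).
Equivalently, the generating function of (a_k) is 3/(1 - x) and its square is 9/(1 - x)^2 = sum_{k>=0} 9(k + 1) x^k.
For k = 42: 9 * 43 = 387.

387


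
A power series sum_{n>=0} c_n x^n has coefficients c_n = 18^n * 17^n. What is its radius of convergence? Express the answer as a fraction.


By the root test (Cauchy-Hadamard), the radius is R = 1 / limsup_n |c_n|^(1/n).
Here |c_n|^(1/n) = (18^n * 17^n)^(1/n) = 18 * 17 = 306 for all n.
So R = 1/306 = 1/306.

1/306


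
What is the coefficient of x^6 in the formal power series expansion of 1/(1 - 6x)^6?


The general identity 1/(1 - c x)^r = sum_{k>=0} c^k C(k + r - 1, r - 1) x^k follows by substituting y = c x into 1/(1 - y)^r = sum_{k>=0} C(k + r - 1, r - 1) y^k.
For c = 6, r = 6, k = 6:
6^6 * C(11, 5) = 46656 * 462 = 21555072.

21555072


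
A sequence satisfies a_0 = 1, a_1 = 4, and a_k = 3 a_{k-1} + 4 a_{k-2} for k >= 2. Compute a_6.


The characteristic equation is t^2 - 3 t - 4 = 0, with roots r_1 = 4 and r_2 = -1 (so c_1 = r_1 + r_2, c_2 = -r_1 r_2 as required).
One can use the closed form a_n = A r_1^n + B r_2^n, but direct iteration is more reliable:
a_0 = 1, a_1 = 4, a_2 = 16, a_3 = 64, a_4 = 256, a_5 = 1024, a_6 = 4096.
So a_6 = 4096.

4096


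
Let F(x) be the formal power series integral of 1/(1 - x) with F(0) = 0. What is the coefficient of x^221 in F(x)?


1/(1 - x) = sum_{k>=0} x^k. Integrating termwise and using F(0) = 0 gives
F(x) = sum_{k>=0} x^(k+1) / (k+1) = sum_{m>=1} x^m / m = -ln(1 - x).
So the coefficient of x^221 is 1/221 = 1/221.

1/221


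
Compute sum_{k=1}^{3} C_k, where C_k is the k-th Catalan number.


C_1 through C_3: 1, 2, 5
Sum = 1 + 2 + 5
= 8

8


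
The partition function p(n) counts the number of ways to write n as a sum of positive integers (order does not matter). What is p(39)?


Using the generating function prod_{k>=1} 1/(1-x^k), we compute p(39).
By dynamic programming over parts 1 through 39:
p(39) = 31185

31185


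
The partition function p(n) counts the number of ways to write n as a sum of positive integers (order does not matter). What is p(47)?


Using the generating function prod_{k>=1} 1/(1-x^k), we compute p(47).
By dynamic programming over parts 1 through 47:
p(47) = 124754

124754


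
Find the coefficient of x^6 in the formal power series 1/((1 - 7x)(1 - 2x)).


By partial fractions or Cauchy convolution:
The coefficient equals sum_{k=0}^{6} 7^k * 2^(6-k).
= 164683

164683


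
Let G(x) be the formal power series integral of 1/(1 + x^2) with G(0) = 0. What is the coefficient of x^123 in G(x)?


1/(1 + x^2) = sum_{j>=0} (-1)^j x^(2j). Integrating termwise with G(0) = 0:
G(x) = sum_{j>=0} (-1)^j x^(2j+1) / (2j+1) = arctan(x).
Only odd powers are nonzero. For x^123 write 123 = 2*61 + 1, giving
(-1)^61 / 123 = -1/123 = -1/123.

-1/123


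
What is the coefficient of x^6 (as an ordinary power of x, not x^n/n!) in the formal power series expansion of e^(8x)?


The exponential series is e^y = sum_{k>=0} y^k / k!. Substituting y = 8x gives
e^(8x) = sum_{k>=0} 8^k x^k / k!.
So the coefficient of x^n is a^n/n! with a = 8, n = 6:
8^6 / 6! = 262144/720 = 16384/45

16384/45


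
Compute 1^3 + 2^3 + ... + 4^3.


This power sum has a closed form given by Faulhaber's formula
sum_{k=1}^{m} k^p = (1 / (p + 1)) * sum_{j=0}^{p} C(p + 1, j) B_j m^(p + 1 - j),
but for small m direct computation is fastest:
1 + 8 + 27 + 64 = 100.

100


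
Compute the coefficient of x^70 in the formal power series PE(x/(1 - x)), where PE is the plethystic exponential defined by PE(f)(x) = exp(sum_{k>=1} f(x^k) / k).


For f(x) = x/(1 - x) we have
sum_{k>=1} f(x^k) / k = sum_{k>=1} (1/k) * x^k / (1 - x^k) = sum_{k, m >= 1} x^(k m) / k,
which after exponentiating simplifies to
PE(x/(1 - x)) = prod_{k>=1} 1 / (1 - x^k).
This is the generating function for the partition function p(n), so the coefficient of x^70 is p(70).
Computing p(70) by dynamic programming over parts 1, 2, ..., 70: p(70) = 4087968.

4087968


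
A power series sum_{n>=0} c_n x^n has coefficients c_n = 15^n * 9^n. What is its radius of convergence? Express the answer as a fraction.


By the root test (Cauchy-Hadamard), the radius is R = 1 / limsup_n |c_n|^(1/n).
Here |c_n|^(1/n) = (15^n * 9^n)^(1/n) = 15 * 9 = 135 for all n.
So R = 1/135 = 1/135.

1/135


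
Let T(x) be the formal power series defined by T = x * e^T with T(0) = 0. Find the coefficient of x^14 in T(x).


Apply the Lagrange inversion formula: if T = x * phi(T) with phi(t) = e^t, then
[x^n] T = (1/n) [t^(n-1)] phi(t)^n = (1/n) [t^(n-1)] e^(n t) = (1/n) * n^(n-1) / (n-1)! = n^(n-1) / n!.
When c = 1 this is the Cayley count of rooted labeled trees on n vertices, divided by n!.
For n = 14: 14^13 / 14! = 793714773254144/87178291200 = 7909306972/868725.

7909306972/868725


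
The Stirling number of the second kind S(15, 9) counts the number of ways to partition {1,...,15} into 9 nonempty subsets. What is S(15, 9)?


Using the explicit formula S(n,k) = (1/k!) sum_{j=0}^{k} (-1)^(k-j) C(k,j) j^n:
S(15, 9) = 67128490
Equivalently, S(n,k) is n! times the coefficient of x^n in the EGF (e^x - 1)^k / k!.

67128490


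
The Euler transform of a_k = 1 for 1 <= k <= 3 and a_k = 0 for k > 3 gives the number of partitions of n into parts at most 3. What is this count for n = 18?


Partitions of 18 into parts at most 3:
Using generating function (1-x)^(-1)(1-x^2)^(-1)(1-x^3)^(-1),
the coefficient of x^18 = 37

37


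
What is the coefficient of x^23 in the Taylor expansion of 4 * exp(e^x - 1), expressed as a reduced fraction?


exp(e^x - 1) = sum_{k>=0} Bell_k x^k / k!, where Bell_k is the k-th Bell number.
So the coefficient of x^23 is 4 * Bell_23 / 23!.
Computing: Bell_23 = 44152005855084346 and 23! = 25852016738884976640000, giving
4 * 44152005855084346/25852016738884976640000 = 22076002927542173/3231502092360622080000.

22076002927542173/3231502092360622080000


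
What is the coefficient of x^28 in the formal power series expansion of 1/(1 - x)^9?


The negative binomial / multiset identity is
1/(1 - x)^r = sum_{k>=0} C(k + r - 1, r - 1) x^k.
Here r = 9 and k = 28, so the coefficient is
C(28 + 8, 8) = C(36, 8)
= 30260340

30260340


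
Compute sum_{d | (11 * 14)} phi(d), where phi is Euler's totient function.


First, 11 * 14 = 154. One classical identity is sum_{d | n} phi(d) = n (each k in [1, n] has a unique gcd with n, and among the k's with gcd(k, n) = n/d there are phi(d) of them). So the sum equals 154. We also verify directly:
Divisors of 154: 1, 2, 7, 11, 14, 22, 77, 154.
phi values: 1, 1, 6, 10, 6, 10, 60, 60.
Sum = 154.

154


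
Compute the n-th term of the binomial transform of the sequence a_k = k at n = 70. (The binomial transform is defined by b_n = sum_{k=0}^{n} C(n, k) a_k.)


With a_k = k, b_n = sum_{k=0}^{n} C(n, k) k. Using k * C(n, k) = n * C(n-1, k-1) gives b_n = n * sum_{k>=1} C(n-1, k-1) = n * 2^(n-1).
For n = 70: 70 * 2^69 = 70 * 590295810358705651712 = 41320706725109395619840.

41320706725109395619840


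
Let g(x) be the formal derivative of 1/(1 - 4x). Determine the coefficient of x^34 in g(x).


Differentiate termwise: d/dx sum_{k>=0} 4^k x^k = sum_{k>=1} k 4^k x^(k-1) = sum_{j>=0} (j+1) 4^(j+1) x^j.
Equivalently, d/dx [1/(1 - 4x)] = 4/(1 - 4x)^2.
For j = 34: 35 * 4^35 = 35 * 1180591620717411303424 = 41320706725109395619840.

41320706725109395619840


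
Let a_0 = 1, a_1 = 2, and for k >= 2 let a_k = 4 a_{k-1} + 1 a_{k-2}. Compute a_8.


Iterating the recurrence forward:
a_0 = 1
a_1 = 2
a_2 = 4*2 + 1*1 = 9
a_3 = 4*9 + 1*2 = 38
a_4 = 4*38 + 1*9 = 161
a_5 = 4*161 + 1*38 = 682
a_6 = 4*682 + 1*161 = 2889
a_7 = 4*2889 + 1*682 = 12238
a_8 = 4*12238 + 1*2889 = 51841
So a_8 = 51841.

51841


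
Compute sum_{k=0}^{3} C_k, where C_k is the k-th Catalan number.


C_0 through C_3: 1, 1, 2, 5
Sum = 1 + 1 + 2 + 5
= 9

9


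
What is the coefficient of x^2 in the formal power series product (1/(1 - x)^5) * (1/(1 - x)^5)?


Combine the factors: (1/(1 - x)^5) * (1/(1 - x)^5) = 1/(1 - x)^10.
Then use 1/(1 - x)^r = sum_{k>=0} C(k + r - 1, r - 1) x^k with r = 10 and k = 2:
C(11, 9) = 55.

55


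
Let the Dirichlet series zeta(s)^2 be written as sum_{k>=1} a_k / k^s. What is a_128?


The Dirichlet convolution of the constant function 1 with itself gives (1 * 1)(k) = sum_{d | k} 1 = d(k), the number of positive divisors of k.
Since zeta(s) = sum_{k>=1} 1/k^s, we have zeta(s)^2 = sum_{k>=1} d(k)/k^s, so a_k = d(k).
For k = 128: the divisors are 1, 2, 4, 8, 16, 32, 64, 128.
Count = 8.

8


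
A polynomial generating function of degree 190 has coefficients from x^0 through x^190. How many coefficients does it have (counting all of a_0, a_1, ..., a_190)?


A polynomial of degree 190 takes the form a_0 + a_1 x + ... + a_190 x^190.
The number of coefficients is 190 + 1 = 191.

191


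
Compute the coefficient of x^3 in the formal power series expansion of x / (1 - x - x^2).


Let f(x) = sum_{k>=0} a_k x^k. Multiplying f(x) * (1 - x - x^2) = x and matching coefficients gives a_0 = 0, a_1 = 1, and a_k = a_{k-1} + a_{k-2} for k >= 2. These are the Fibonacci numbers F_k.
Iterating from F_0 = 0, F_1 = 1:
F_0=0, F_1=1, F_2=1, F_3=2
F_3 = 2.

2


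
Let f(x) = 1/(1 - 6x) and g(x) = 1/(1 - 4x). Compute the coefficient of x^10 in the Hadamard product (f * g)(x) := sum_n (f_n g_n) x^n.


f has coefficients f_k = 6^k and g has coefficients g_k = 4^k, so the Hadamard product has coefficient (f*g)_k = 6^k * 4^k = 24^k.
For k = 10: 24^10 = 63403380965376.

63403380965376


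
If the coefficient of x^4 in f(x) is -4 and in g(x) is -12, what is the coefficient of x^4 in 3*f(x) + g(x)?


Scalar multiplication scales coefficients: 3 * -4 = -12.
Then add the g coefficient: -12 + -12
= -24

-24


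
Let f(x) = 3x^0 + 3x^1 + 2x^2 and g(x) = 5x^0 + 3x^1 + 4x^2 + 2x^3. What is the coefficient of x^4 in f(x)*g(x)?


Cauchy product at x^4:
3*2 + 2*4
= 14

14


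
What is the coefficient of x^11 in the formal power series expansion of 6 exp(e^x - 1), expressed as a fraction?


exp(e^x - 1) is the exponential generating function for the Bell numbers Bell_k: exp(e^x - 1) = sum_{k>=0} Bell_k x^k / k!.
So the coefficient of x^11 in 6 exp(e^x - 1) is 6 Bell_11 / 11!.
Computing: Bell_11 = 678570 and 11! = 39916800, giving
6 * 678570/39916800 = 22619/221760.

22619/221760


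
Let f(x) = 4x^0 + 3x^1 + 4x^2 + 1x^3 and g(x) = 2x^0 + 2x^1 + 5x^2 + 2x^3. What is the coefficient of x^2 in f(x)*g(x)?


Cauchy product at x^2:
4*5 + 3*2 + 4*2
= 34

34


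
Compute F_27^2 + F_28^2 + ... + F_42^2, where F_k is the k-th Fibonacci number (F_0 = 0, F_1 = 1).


There is a standard identity sum_{k=0}^{N} F_k^2 = F_N * F_{N+1} (proved inductively from the telescoping relation F_k^2 = F_k F_{k+1} - F_{k-1} F_k). Then
sum_{k=27}^{42} F_k^2 = F_42 F_43 - F_26 F_27.
Computing: F_42 = 267914296, F_43 = 433494437, F_26 = 121393, F_27 = 196418.
Sum = 267914296 * 433494437 - 121393 * 196418 = 116139333065001078.

116139333065001078


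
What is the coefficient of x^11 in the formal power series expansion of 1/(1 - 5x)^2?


The general identity 1/(1 - c x)^r = sum_{k>=0} c^k C(k + r - 1, r - 1) x^k follows by substituting y = c x into 1/(1 - y)^r = sum_{k>=0} C(k + r - 1, r - 1) y^k.
For c = 5, r = 2, k = 11:
5^11 * C(12, 1) = 48828125 * 12 = 585937500.

585937500


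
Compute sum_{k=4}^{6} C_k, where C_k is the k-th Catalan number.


C_4 through C_6: 14, 42, 132
Sum = 14 + 42 + 132
= 188

188


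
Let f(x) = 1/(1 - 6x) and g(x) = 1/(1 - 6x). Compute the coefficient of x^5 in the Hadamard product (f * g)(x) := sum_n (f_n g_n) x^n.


f has coefficients f_k = 6^k and g has coefficients g_k = 6^k, so the Hadamard product has coefficient (f*g)_k = 6^k * 6^k = 36^k.
For k = 5: 36^5 = 60466176.

60466176


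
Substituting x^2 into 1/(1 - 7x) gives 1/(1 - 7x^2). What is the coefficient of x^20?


The coefficient of x^(2m) in 1/(1 - 7x^2) is 7^m.
With n = 20 = 2*10, the coefficient is 7^10 = 282475249.

282475249


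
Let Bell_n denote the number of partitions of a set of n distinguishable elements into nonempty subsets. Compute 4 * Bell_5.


Bell_5 can be computed from the Bell triangle or from Dobinski's identity Bell_n = (1/e) * sum_{k>=0} k^n / k!.
Computing Bell_5 = 52.
Then 4 * 52 = 208.

208


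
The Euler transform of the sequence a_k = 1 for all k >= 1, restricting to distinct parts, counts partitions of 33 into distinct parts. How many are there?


Partitions of 33 into distinct parts can be computed via generating function.
Product (1+x)(1+x^2)(1+x^3)...
The coefficient of x^33 = 448

448


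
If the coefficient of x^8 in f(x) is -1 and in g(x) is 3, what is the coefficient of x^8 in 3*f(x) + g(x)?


Scalar multiplication scales coefficients: 3 * -1 = -3.
Then add the g coefficient: -3 + 3
= 0

0


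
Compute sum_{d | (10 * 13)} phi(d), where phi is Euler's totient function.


First, 10 * 13 = 130. One classical identity is sum_{d | n} phi(d) = n (each k in [1, n] has a unique gcd with n, and among the k's with gcd(k, n) = n/d there are phi(d) of them). So the sum equals 130. We also verify directly:
Divisors of 130: 1, 2, 5, 10, 13, 26, 65, 130.
phi values: 1, 1, 4, 4, 12, 12, 48, 48.
Sum = 130.

130


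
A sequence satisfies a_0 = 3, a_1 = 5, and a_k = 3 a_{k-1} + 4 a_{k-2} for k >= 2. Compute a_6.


The characteristic equation is t^2 - 3 t - 4 = 0, with roots r_1 = 4 and r_2 = -1 (so c_1 = r_1 + r_2, c_2 = -r_1 r_2 as required).
One can use the closed form a_n = A r_1^n + B r_2^n, but direct iteration is more reliable:
a_0 = 3, a_1 = 5, a_2 = 27, a_3 = 101, a_4 = 411, a_5 = 1637, a_6 = 6555.
So a_6 = 6555.

6555


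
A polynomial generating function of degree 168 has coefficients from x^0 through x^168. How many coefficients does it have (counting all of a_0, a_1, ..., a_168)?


A polynomial of degree 168 takes the form a_0 + a_1 x + ... + a_168 x^168.
The number of coefficients is 168 + 1 = 169.

169


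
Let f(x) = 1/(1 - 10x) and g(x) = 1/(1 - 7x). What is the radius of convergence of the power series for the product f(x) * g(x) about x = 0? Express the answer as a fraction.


The radius of 1/(1 - 10x) is 1/10 (nearest singularity at x = 1/10), and the radius of 1/(1 - 7x) is 1/7.
The product f(x)*g(x) = 1/((1 - 10x)(1 - 7x)) has singularities at both 1/10 and 1/7, so its radius of convergence is the distance to the nearest one:
min(1/10, 1/7) = 1/10.

1/10


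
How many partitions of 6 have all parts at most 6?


Using the generating function (1-x)^(-1)(1-x^2)^(-1)...(1-x^6)^(-1),
the coefficient of x^6 counts these restricted partitions.
Result = 11

11


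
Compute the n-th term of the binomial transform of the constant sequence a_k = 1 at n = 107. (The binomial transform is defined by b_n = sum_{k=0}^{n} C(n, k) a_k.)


With a_k = 1 for all k, b_n = sum_{k=0}^{n} C(n, k) = 2^n by the binomial theorem.
For n = 107: 2^107 = 162259276829213363391578010288128.

162259276829213363391578010288128


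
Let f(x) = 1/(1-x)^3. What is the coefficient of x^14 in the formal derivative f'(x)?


Differentiate: d/dx [ 1/(1-x)^r ] = r / (1-x)^(r+1).
Here r = 3, so f'(x) = 3 / (1-x)^4.
The expansion of 1/(1-x)^(r+1) has coefficient of x^n equal to C(n+r, r).
So the coefficient of x^14 in f'(x) is
3 * C(17, 3) = 3 * 680 = 2040

2040


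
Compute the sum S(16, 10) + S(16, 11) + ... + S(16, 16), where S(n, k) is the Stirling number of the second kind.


By definition, S(n, k) counts partitions of an n-set into exactly k nonempty blocks.
Computing row n = 16 for k = 10..16:
S(16, k): 193754990, 28936908, 2757118, 165620, 6020, 120, 1
Sum = 225620777.

225620777


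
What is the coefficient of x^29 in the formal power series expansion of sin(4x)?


The Maclaurin series is sin(t) = sum_{k>=0} (-1)^k t^(2k+1) / (2k+1)!, so substituting t = 4x, only odd powers of x are nonzero, with coefficient of x^(2k+1) equal to (-1)^k 4^(2k+1) / (2k+1)!.
Write 29 = 2*14 + 1, giving the coefficient (-1)^14 * 4^29 / 29! = 288230376151711744/8841761993739701954543616000000 = 8589934592/263505041412702261046875.

8589934592/263505041412702261046875


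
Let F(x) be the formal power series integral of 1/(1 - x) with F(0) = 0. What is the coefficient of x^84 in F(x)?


1/(1 - x) = sum_{k>=0} x^k. Integrating termwise and using F(0) = 0 gives
F(x) = sum_{k>=0} x^(k+1) / (k+1) = sum_{m>=1} x^m / m = -ln(1 - x).
So the coefficient of x^84 is 1/84 = 1/84.

1/84


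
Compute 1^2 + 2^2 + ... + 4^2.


This power sum has a closed form given by Faulhaber's formula
sum_{k=1}^{m} k^p = (1 / (p + 1)) * sum_{j=0}^{p} C(p + 1, j) B_j m^(p + 1 - j),
but for small m direct computation is fastest:
1 + 4 + 9 + 16 = 30.

30


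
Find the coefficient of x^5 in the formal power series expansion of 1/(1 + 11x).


Write 1/(1 + c x) = 1/(1 - (-c) x) and apply the geometric-series identity
1/(1 - y) = sum_{k>=0} y^k to get 1/(1 + c x) = sum_{k>=0} (-c)^k x^k.
So the coefficient of x^k is (-c)^k = (-1)^k * c^k.
Here c = 11 and k = 5:
(-11)^5 = -1 * 161051 = -161051

-161051


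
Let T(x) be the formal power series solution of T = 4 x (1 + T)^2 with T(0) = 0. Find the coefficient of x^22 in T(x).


Apply the Lagrange inversion formula: if T = 4 x * phi(T) with phi(t) = (1 + t)^2, then [x^n] T = 4^n * (1/n) [t^(n-1)] phi(t)^n = 4^n * (1/n) [t^(n-1)] (1 + t)^(2n) = 4^n * (1/n) C(2n, n-1).
Using the identity C(2n, n-1) = C(2n, n) * n / (n+1), the unscaled factor equals C(2n, n) / (n+1) = C_n, the n-th Catalan number.
For n = 22: C_22 = C(44, 22) / 23 = 2104098963720/23 = 91482563640.
With the 4^22 = 17592186044416 factor, the coefficient is 17592186044416 * 91482563640 = 1609378279375006586634240.

1609378279375006586634240


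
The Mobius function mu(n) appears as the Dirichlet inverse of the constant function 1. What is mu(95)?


95 = 5 * 19 (all distinct primes).
mu(95) = (-1)^2 = 1

1


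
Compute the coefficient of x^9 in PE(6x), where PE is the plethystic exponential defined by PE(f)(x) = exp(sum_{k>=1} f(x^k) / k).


With f(x) = 6x, the exponent is sum_{k>=1} 6 x^k / k = 6 * (-ln(1 - x)). Exponentiating:
PE(6x) = exp(-6 ln(1 - x)) = 1/(1 - x)^6.
By the negative binomial expansion, [x^n] 1/(1 - x)^6 = C(n + 5, 5).
For n = 9: C(14, 5) = 2002.

2002


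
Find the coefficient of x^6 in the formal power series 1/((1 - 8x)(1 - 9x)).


By partial fractions or Cauchy convolution:
The coefficient equals sum_{k=0}^{6} 8^k * 9^(6-k).
= 2685817

2685817


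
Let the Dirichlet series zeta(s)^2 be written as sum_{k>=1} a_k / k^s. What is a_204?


The Dirichlet convolution of the constant function 1 with itself gives (1 * 1)(k) = sum_{d | k} 1 = d(k), the number of positive divisors of k.
Since zeta(s) = sum_{k>=1} 1/k^s, we have zeta(s)^2 = sum_{k>=1} d(k)/k^s, so a_k = d(k).
For k = 204: the divisors are 1, 2, 3, 4, 6, 12, 17, 34, 51, 68, 102, 204.
Count = 12.

12


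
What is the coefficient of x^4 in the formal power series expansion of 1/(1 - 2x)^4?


The general identity 1/(1 - c x)^r = sum_{k>=0} c^k C(k + r - 1, r - 1) x^k follows by substituting y = c x into 1/(1 - y)^r = sum_{k>=0} C(k + r - 1, r - 1) y^k.
For c = 2, r = 4, k = 4:
2^4 * C(7, 3) = 16 * 35 = 560.

560


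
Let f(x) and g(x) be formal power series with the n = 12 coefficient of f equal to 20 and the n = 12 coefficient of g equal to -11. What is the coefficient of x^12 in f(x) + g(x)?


Addition of formal power series is termwise.
The coefficient of x^12 in f + g = 20 + -11
= 9

9


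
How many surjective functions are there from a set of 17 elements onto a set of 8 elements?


By inclusion-exclusion on which target elements are missed, the number of surjections from an n-set onto a k-set is
surj(n, k) = sum_{j=0}^{k} (-1)^j C(k, j) (k - j)^n.
Equivalently surj(n, k) = k! * S(n, k), where S(n, k) is the Stirling number of the second kind.
For n = 17, k = 8:
S(17, 8) = 20415995028, so
surj = 8! * 20415995028 = 40320 * 20415995028 = 823172919528960.

823172919528960


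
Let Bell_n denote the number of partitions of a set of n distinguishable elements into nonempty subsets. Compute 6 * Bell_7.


Bell_7 can be computed from the Bell triangle or from Dobinski's identity Bell_n = (1/e) * sum_{k>=0} k^n / k!.
Computing Bell_7 = 877.
Then 6 * 877 = 5262.

5262


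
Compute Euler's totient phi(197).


phi(n) counts integers in [1, n] coprime to n. Using the multiplicative formula phi(n) = n * prod_{p | n} (1 - 1/p):
197 = 197, so
phi(197) = 197 * (1 - 1/197) = 196.

196


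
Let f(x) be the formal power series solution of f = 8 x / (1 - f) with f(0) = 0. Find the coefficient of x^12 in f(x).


Apply Lagrange inversion: f = 8 x * phi(f) with phi(t) = 1/(1 - t), so
[x^n] f = 8^n * (1/n) [t^(n-1)] phi(t)^n = 8^n * (1/n) [t^(n-1)] (1 - t)^(-n) = 8^n * (1/n) C(2n - 2, n - 1) = 8^n * C_{n-1}.
For n = 12: C_11 = C(22, 11) / 12 = 705432/12 = 58786.
With the 8^12 = 68719476736 factor, the coefficient is 68719476736 * 58786 = 4039743159402496.

4039743159402496


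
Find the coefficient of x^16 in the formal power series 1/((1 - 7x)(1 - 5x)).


By partial fractions or Cauchy convolution:
The coefficient equals sum_{k=0}^{16} 7^k * 5^(16-k).
= 115933787267041

115933787267041


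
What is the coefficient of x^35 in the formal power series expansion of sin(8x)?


The Maclaurin series is sin(t) = sum_{k>=0} (-1)^k t^(2k+1) / (2k+1)!, so substituting t = 8x, only odd powers of x are nonzero, with coefficient of x^(2k+1) equal to (-1)^k 8^(2k+1) / (2k+1)!.
Write 35 = 2*17 + 1, giving the coefficient (-1)^17 * 8^35 / 35! = -40564819207303340847894502572032/10333147966386144929666651337523200000000 = -9444732965739290427392/2405873491984360136479756640625.

-9444732965739290427392/2405873491984360136479756640625


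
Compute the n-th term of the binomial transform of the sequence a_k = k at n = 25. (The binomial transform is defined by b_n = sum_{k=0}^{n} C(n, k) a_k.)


With a_k = k, b_n = sum_{k=0}^{n} C(n, k) k. Using k * C(n, k) = n * C(n-1, k-1) gives b_n = n * sum_{k>=1} C(n-1, k-1) = n * 2^(n-1).
For n = 25: 25 * 2^24 = 25 * 16777216 = 419430400.

419430400


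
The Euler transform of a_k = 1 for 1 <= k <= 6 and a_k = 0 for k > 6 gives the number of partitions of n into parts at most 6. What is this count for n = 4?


Partitions of 4 into parts at most 6:
Using generating function (1-x)^(-1)(1-x^2)^(-1)...(1-x^6)^(-1),
the coefficient of x^4 = 5

5


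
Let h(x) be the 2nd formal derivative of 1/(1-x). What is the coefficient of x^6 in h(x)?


Differentiating 2 times: d^2/dx^2 [1/(1-x)] = 2!/(1-x)^3.
The expansion 1/(1-x)^3 = sum_{k>=0} C(k+2, 2) x^k, so the coefficient of x^n in 2!/(1-x)^3 is 2! * C(n+2, 2).
For n = 6: 2 * C(8, 2) = 2 * 28 = 56

56


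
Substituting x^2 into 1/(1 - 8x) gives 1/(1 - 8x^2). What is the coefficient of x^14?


The coefficient of x^(2m) in 1/(1 - 8x^2) is 8^m.
With n = 14 = 2*7, the coefficient is 8^7 = 2097152.

2097152


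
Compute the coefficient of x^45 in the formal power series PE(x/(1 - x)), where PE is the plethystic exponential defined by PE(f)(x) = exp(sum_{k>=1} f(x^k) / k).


For f(x) = x/(1 - x) we have
sum_{k>=1} f(x^k) / k = sum_{k>=1} (1/k) * x^k / (1 - x^k) = sum_{k, m >= 1} x^(k m) / k,
which after exponentiating simplifies to
PE(x/(1 - x)) = prod_{k>=1} 1 / (1 - x^k).
This is the generating function for the partition function p(n), so the coefficient of x^45 is p(45).
Computing p(45) by dynamic programming over parts 1, 2, ..., 45: p(45) = 89134.

89134


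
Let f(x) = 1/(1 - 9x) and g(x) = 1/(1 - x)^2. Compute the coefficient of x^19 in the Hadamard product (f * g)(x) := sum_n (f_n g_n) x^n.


f has coefficients f_k = 9^k. For g = 1/(1 - x)^2 the coefficient is g_k = C(k + 1, 1) = k + 1. The Hadamard coefficient is (f * g)_k = 9^k * (k + 1).
For k = 19: 9^19 * 20 = 1350851717672992089 * 20 = 27017034353459841780.

27017034353459841780


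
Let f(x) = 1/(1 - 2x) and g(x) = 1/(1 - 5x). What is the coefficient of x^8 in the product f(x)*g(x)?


The coefficient of x^n in f*g is the Cauchy product: sum_{k=0}^{n} a^k * b^(n-k).
With a=2, b=5, n=8:
sum_{k=0}^{8} 2^k * 5^(8-k)
= 650871

650871


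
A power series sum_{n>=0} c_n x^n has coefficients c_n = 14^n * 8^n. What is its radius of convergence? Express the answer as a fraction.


By the root test (Cauchy-Hadamard), the radius is R = 1 / limsup_n |c_n|^(1/n).
Here |c_n|^(1/n) = (14^n * 8^n)^(1/n) = 14 * 8 = 112 for all n.
So R = 1/112 = 1/112.

1/112


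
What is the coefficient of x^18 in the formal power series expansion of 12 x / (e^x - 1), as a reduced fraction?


The exponential generating function for Bernoulli numbers is
x / (e^x - 1) = sum_{k>=0} B_k x^k / k!.
So the coefficient of x^18 in 12 x / (e^x - 1) is 12 B_18 / 18!.
Computing: B_18 = 43867/798, 18! = 6402373705728000, giving
12 * 43867/798 / 6402373705728000 = 43867/425757851430912000.

43867/425757851430912000


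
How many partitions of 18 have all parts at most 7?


Using the generating function (1-x)^(-1)(1-x^2)^(-1)...(1-x^7)^(-1),
the coefficient of x^18 counts these restricted partitions.
Result = 248

248


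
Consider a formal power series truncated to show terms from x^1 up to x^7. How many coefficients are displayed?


From x^1 to x^7 inclusive, the count is 7 - 1 + 1 = 7.

7


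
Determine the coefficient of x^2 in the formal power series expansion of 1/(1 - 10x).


The geometric series identity gives 1/(1 - c x) = sum_{k>=0} c^k x^k, so the coefficient of x^k is c^k.
Here c = 10 and k = 2.
Computing: 10^2 = 100

100


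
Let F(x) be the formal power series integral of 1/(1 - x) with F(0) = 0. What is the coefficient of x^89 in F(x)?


1/(1 - x) = sum_{k>=0} x^k. Integrating termwise and using F(0) = 0 gives
F(x) = sum_{k>=0} x^(k+1) / (k+1) = sum_{m>=1} x^m / m = -ln(1 - x).
So the coefficient of x^89 is 1/89 = 1/89.

1/89


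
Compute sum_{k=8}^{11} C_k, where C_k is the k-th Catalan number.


C_8 through C_11: 1430, 4862, 16796, 58786
Sum = 1430 + 4862 + 16796 + 58786
= 81874

81874


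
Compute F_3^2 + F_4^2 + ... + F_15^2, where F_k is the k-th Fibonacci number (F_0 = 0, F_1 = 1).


There is a standard identity sum_{k=0}^{N} F_k^2 = F_N * F_{N+1} (proved inductively from the telescoping relation F_k^2 = F_k F_{k+1} - F_{k-1} F_k). Then
sum_{k=3}^{15} F_k^2 = F_15 F_16 - F_2 F_3.
Computing: F_15 = 610, F_16 = 987, F_2 = 1, F_3 = 2.
Sum = 610 * 987 - 1 * 2 = 602068.

602068


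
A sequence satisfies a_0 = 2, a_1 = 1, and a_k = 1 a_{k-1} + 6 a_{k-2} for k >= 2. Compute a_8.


The characteristic equation is t^2 - 1 t - 6 = 0, with roots r_1 = 3 and r_2 = -2 (so c_1 = r_1 + r_2, c_2 = -r_1 r_2 as required).
One can use the closed form a_n = A r_1^n + B r_2^n, but direct iteration is more reliable:
a_0 = 2, a_1 = 1, a_2 = 13, a_3 = 19, a_4 = 97, a_5 = 211, a_6 = 793, a_7 = 2059, a_8 = 6817.
So a_8 = 6817.

6817
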